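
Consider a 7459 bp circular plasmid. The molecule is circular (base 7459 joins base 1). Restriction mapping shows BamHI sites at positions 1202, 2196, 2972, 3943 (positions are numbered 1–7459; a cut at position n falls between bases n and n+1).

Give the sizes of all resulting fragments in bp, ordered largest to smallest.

4718, 994, 971, 776 bp

Circular molecule, 4 cuts → 4 fragments:
  2196 − 1202 = 994 bp
  2972 − 2196 = 776 bp
  3943 − 2972 = 971 bp
  wrap: 7459 − 3943 + 1202 = 4718 bp
Sorted largest to smallest: 4718, 994, 971, 776 bp.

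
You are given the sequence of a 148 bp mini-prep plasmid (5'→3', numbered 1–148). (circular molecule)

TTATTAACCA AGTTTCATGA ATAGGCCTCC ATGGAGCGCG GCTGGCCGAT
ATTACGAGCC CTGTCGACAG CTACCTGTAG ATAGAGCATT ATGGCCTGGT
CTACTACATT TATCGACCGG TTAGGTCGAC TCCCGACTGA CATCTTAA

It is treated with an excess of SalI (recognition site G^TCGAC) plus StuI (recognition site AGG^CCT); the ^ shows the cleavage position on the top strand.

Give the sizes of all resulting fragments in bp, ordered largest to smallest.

62, 48, 38 bp

SalI sites (GTCGAC) start at positions 63, 125.
SalI cuts after the first base of each site, so after positions 63, 125.
The StuI site (AGGCCT) starts at position 23.
StuI cuts after base 3 of each site, so after position 25.
Combined cut positions: 25, 63, 125.
Circular molecule, 3 cuts → 3 fragments:
  26–63 → 38 bp
  64–125 → 62 bp
  126–148 then 1–25 → 23 + 25 = 48 bp
Sorted largest to smallest: 62, 48, 38 bp.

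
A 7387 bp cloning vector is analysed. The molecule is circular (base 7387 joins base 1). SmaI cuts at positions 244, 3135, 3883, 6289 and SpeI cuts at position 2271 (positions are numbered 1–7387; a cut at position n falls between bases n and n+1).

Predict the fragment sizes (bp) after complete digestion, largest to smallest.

Combined cut positions (sorted): 244, 2271, 3135, 3883, 6289.
Circular molecule, 5 cuts → 5 fragments:
  2271 − 244 = 2027 bp
  3135 − 2271 = 864 bp
  3883 − 3135 = 748 bp
  6289 − 3883 = 2406 bp
  wrap: 7387 − 6289 + 244 = 1342 bp
Sorted largest to smallest: 2406, 2027, 1342, 864, 748 bp.

2406, 2027, 1342, 864, 748 bp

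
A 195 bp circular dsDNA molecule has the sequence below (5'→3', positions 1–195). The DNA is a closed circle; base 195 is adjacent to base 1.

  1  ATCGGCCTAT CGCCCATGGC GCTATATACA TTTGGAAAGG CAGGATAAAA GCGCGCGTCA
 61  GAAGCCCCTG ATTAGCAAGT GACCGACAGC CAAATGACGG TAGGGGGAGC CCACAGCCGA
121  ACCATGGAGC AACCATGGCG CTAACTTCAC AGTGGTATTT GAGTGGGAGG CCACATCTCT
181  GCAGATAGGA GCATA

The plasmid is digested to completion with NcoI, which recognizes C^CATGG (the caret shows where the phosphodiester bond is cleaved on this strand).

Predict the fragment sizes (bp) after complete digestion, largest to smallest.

NcoI sites (CCATGG) start at positions 14, 122, 133.
NcoI cuts after the first base of each site, so after positions 14, 122, 133.
Circular molecule, 3 cuts → 3 fragments:
  15–122 → 108 bp
  123–133 → 11 bp
  134–195 then 1–14 → 62 + 14 = 76 bp
Sorted largest to smallest: 108, 76, 11 bp.

108, 76, 11 bp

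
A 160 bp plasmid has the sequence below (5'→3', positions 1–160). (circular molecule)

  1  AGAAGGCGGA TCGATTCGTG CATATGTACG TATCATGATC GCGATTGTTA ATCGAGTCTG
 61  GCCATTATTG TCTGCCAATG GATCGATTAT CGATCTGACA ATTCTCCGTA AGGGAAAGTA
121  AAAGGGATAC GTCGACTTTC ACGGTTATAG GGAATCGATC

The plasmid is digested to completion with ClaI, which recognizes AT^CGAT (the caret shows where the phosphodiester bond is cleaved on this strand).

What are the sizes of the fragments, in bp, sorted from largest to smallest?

72, 65, 16, 7 bp

ClaI sites (ATCGAT) start at positions 10, 82, 89, 154.
ClaI cuts after base 2 of each site, so after positions 11, 83, 90, 155.
Circular molecule, 4 cuts → 4 fragments:
  12–83 → 72 bp
  84–90 → 7 bp
  91–155 → 65 bp
  156–160 then 1–11 → 5 + 11 = 16 bp
Sorted largest to smallest: 72, 65, 16, 7 bp.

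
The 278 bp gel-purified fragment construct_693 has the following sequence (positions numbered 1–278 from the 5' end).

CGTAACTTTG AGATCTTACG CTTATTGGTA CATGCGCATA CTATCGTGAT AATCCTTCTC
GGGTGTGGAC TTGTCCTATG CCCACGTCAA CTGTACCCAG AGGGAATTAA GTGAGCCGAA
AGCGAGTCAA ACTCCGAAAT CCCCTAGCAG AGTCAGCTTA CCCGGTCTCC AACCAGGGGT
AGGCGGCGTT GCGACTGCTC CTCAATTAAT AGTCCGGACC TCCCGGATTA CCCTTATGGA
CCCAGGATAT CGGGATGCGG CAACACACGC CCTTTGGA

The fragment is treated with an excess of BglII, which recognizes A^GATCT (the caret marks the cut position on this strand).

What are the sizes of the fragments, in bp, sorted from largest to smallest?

The BglII site (AGATCT) starts at position 11.
BglII cuts after the first base of each site, so after position 11.
Linear molecule, 1 cut → 2 fragments:
  1–11 → 11 bp
  12–278 → 267 bp
Sorted largest to smallest: 267, 11 bp.

267, 11 bp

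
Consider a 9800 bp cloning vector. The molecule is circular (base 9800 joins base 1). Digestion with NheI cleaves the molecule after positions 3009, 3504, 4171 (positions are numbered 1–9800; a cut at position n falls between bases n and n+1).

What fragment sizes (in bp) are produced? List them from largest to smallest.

8638, 667, 495 bp

Circular molecule, 3 cuts → 3 fragments:
  3504 − 3009 = 495 bp
  4171 − 3504 = 667 bp
  wrap: 9800 − 4171 + 3009 = 8638 bp
Sorted largest to smallest: 8638, 667, 495 bp.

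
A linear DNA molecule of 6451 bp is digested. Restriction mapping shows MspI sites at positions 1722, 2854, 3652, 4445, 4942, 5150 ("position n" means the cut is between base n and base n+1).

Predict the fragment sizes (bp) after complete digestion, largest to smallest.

Linear molecule, 6 cuts → 7 fragments:
  1722 − 0 = 1722 bp
  2854 − 1722 = 1132 bp
  3652 − 2854 = 798 bp
  4445 − 3652 = 793 bp
  4942 − 4445 = 497 bp
  5150 − 4942 = 208 bp
  6451 − 5150 = 1301 bp
Sorted largest to smallest: 1722, 1301, 1132, 798, 793, 497, 208 bp.

1722, 1301, 1132, 798, 793, 497, 208 bp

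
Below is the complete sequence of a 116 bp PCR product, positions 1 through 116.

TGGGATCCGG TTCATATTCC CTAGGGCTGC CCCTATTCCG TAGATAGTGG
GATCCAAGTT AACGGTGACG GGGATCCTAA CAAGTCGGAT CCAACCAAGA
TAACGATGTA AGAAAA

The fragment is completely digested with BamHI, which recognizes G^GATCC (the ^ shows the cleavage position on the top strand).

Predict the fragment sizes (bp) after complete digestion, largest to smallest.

47, 29, 22, 15, 3 bp

BamHI sites (GGATCC) start at positions 3, 50, 72, 87.
BamHI cuts after the first base of each site, so after positions 3, 50, 72, 87.
Linear molecule, 4 cuts → 5 fragments:
  1–3 → 3 bp
  4–50 → 47 bp
  51–72 → 22 bp
  73–87 → 15 bp
  88–116 → 29 bp
Sorted largest to smallest: 47, 29, 22, 15, 3 bp.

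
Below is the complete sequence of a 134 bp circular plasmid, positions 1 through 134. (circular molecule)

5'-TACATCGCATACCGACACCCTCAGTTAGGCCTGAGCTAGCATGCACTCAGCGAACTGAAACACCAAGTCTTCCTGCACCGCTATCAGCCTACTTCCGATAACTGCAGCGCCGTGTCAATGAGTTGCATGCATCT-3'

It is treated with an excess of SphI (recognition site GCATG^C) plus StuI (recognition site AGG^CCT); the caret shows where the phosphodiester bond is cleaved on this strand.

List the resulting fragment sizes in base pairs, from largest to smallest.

SphI sites (GCATGC) start at positions 39, 125.
SphI cuts after base 5 of each site (before the last base), so after positions 43, 129.
The StuI site (AGGCCT) starts at position 27.
StuI cuts after base 3 of each site, so after position 29.
Combined cut positions: 29, 43, 129.
Circular molecule, 3 cuts → 3 fragments:
  30–43 → 14 bp
  44–129 → 86 bp
  130–134 then 1–29 → 5 + 29 = 34 bp
Sorted largest to smallest: 86, 34, 14 bp.

86, 34, 14 bp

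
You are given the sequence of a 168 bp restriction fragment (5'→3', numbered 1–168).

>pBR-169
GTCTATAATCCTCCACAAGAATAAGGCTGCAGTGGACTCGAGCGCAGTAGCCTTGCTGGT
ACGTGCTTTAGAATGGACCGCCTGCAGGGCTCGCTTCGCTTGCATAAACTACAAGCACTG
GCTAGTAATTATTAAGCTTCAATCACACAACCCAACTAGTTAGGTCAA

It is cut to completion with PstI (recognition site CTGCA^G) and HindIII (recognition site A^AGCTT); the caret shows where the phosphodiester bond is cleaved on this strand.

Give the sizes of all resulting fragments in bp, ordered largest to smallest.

PstI sites (CTGCAG) start at positions 27, 82.
PstI cuts after base 5 of each site (before the last base), so after positions 31, 86.
The HindIII site (AAGCTT) starts at position 134.
HindIII cuts after the first base of each site, so after position 134.
Combined cut positions: 31, 86, 134.
Linear molecule, 3 cuts → 4 fragments:
  1–31 → 31 bp
  32–86 → 55 bp
  87–134 → 48 bp
  135–168 → 34 bp
Sorted largest to smallest: 55, 48, 34, 31 bp.

55, 48, 34, 31 bp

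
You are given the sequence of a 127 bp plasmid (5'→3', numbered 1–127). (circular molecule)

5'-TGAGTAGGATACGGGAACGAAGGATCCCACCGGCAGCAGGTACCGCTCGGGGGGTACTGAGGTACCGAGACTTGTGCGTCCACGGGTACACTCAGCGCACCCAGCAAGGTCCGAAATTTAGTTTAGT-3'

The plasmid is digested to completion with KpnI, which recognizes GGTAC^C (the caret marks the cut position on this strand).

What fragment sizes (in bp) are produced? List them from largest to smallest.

105, 22 bp

KpnI sites (GGTACC) start at positions 39, 61.
KpnI cuts after base 5 of each site (before the last base), so after positions 43, 65.
Circular molecule, 2 cuts → 2 fragments:
  44–65 → 22 bp
  66–127 then 1–43 → 62 + 43 = 105 bp
Sorted largest to smallest: 105, 22 bp.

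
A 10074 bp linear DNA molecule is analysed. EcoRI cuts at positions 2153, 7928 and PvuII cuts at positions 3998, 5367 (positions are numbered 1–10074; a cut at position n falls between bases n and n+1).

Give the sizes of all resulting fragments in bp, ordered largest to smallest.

2561, 2153, 2146, 1845, 1369 bp

Combined cut positions (sorted): 2153, 3998, 5367, 7928.
Linear molecule, 4 cuts → 5 fragments:
  2153 − 0 = 2153 bp
  3998 − 2153 = 1845 bp
  5367 − 3998 = 1369 bp
  7928 − 5367 = 2561 bp
  10074 − 7928 = 2146 bp
Sorted largest to smallest: 2561, 2153, 2146, 1845, 1369 bp.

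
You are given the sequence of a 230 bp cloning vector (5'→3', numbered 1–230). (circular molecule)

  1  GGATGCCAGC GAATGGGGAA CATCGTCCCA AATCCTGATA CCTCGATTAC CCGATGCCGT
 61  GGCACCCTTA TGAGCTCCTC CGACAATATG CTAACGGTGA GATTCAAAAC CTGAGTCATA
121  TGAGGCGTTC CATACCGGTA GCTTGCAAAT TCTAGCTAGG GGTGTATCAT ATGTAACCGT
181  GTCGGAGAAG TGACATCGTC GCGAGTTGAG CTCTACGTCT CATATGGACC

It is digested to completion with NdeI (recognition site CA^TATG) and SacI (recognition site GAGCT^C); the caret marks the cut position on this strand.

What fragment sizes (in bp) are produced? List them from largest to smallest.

84, 51, 43, 42, 10 bp

NdeI sites (CATATG) start at positions 117, 168, 221.
NdeI cuts after base 2 of each site, so after positions 118, 169, 222.
SacI sites (GAGCTC) start at positions 72, 208.
SacI cuts after base 5 of each site (before the last base), so after positions 76, 212.
Combined cut positions: 76, 118, 169, 212, 222.
Circular molecule, 5 cuts → 5 fragments:
  77–118 → 42 bp
  119–169 → 51 bp
  170–212 → 43 bp
  213–222 → 10 bp
  223–230 then 1–76 → 8 + 76 = 84 bp
Sorted largest to smallest: 84, 51, 43, 42, 10 bp.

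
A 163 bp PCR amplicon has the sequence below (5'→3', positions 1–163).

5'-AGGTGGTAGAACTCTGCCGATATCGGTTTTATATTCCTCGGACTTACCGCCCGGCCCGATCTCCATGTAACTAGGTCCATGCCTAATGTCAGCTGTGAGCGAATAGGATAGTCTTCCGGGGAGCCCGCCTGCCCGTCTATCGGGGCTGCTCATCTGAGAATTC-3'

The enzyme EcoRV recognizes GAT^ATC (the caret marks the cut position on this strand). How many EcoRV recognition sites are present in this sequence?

1

GATATC occurs starting at position 19.
EcoRV cuts at 1 site.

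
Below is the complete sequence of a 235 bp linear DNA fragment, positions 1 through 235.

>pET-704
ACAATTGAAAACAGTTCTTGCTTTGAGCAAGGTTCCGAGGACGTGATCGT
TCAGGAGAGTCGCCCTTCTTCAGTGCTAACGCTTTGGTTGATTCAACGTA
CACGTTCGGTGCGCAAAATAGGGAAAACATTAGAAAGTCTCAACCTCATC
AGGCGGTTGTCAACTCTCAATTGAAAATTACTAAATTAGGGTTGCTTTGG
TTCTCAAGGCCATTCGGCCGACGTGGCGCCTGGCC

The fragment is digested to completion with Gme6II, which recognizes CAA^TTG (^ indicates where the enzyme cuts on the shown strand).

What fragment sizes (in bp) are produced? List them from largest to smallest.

Gme6II sites (CAATTG) start at positions 2, 168.
Gme6II cuts after base 3 of each site, so after positions 4, 170.
Linear molecule, 2 cuts → 3 fragments:
  1–4 → 4 bp
  5–170 → 166 bp
  171–235 → 65 bp
Sorted largest to smallest: 166, 65, 4 bp.

166, 65, 4 bp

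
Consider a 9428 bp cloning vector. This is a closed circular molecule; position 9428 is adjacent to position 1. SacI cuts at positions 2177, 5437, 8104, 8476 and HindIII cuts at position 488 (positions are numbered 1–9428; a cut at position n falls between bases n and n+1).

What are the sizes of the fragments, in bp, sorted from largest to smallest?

Combined cut positions (sorted): 488, 2177, 5437, 8104, 8476.
Circular molecule, 5 cuts → 5 fragments:
  2177 − 488 = 1689 bp
  5437 − 2177 = 3260 bp
  8104 − 5437 = 2667 bp
  8476 − 8104 = 372 bp
  wrap: 9428 − 8476 + 488 = 1440 bp
Sorted largest to smallest: 3260, 2667, 1689, 1440, 372 bp.

3260, 2667, 1689, 1440, 372 bp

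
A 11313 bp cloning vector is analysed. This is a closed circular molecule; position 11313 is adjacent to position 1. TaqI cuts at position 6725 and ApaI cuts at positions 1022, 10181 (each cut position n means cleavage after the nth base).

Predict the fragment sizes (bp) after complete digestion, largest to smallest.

5703, 3456, 2154 bp

Combined cut positions (sorted): 1022, 6725, 10181.
Circular molecule, 3 cuts → 3 fragments:
  6725 − 1022 = 5703 bp
  10181 − 6725 = 3456 bp
  wrap: 11313 − 10181 + 1022 = 2154 bp
Sorted largest to smallest: 5703, 3456, 2154 bp.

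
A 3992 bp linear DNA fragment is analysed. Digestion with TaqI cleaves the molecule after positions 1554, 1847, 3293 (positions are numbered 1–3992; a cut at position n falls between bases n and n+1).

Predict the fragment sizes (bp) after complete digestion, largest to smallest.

Linear molecule, 3 cuts → 4 fragments:
  1554 − 0 = 1554 bp
  1847 − 1554 = 293 bp
  3293 − 1847 = 1446 bp
  3992 − 3293 = 699 bp
Sorted largest to smallest: 1554, 1446, 699, 293 bp.

1554, 1446, 699, 293 bp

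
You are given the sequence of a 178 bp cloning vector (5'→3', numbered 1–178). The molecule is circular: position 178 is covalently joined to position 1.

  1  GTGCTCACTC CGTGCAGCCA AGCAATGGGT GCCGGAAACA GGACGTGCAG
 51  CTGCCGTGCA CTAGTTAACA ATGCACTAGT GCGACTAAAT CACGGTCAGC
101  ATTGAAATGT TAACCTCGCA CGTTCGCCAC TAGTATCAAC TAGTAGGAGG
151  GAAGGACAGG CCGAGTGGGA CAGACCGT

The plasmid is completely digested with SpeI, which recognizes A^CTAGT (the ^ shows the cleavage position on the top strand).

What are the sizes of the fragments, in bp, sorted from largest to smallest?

SpeI sites (ACTAGT) start at positions 60, 75, 129, 139.
SpeI cuts after the first base of each site, so after positions 60, 75, 129, 139.
Circular molecule, 4 cuts → 4 fragments:
  61–75 → 15 bp
  76–129 → 54 bp
  130–139 → 10 bp
  140–178 then 1–60 → 39 + 60 = 99 bp
Sorted largest to smallest: 99, 54, 15, 10 bp.

99, 54, 15, 10 bp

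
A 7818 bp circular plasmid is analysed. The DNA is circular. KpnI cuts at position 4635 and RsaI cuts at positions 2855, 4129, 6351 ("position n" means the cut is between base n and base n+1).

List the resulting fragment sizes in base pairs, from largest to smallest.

Combined cut positions (sorted): 2855, 4129, 4635, 6351.
Circular molecule, 4 cuts → 4 fragments:
  4129 − 2855 = 1274 bp
  4635 − 4129 = 506 bp
  6351 − 4635 = 1716 bp
  wrap: 7818 − 6351 + 2855 = 4322 bp
Sorted largest to smallest: 4322, 1716, 1274, 506 bp.

4322, 1716, 1274, 506 bp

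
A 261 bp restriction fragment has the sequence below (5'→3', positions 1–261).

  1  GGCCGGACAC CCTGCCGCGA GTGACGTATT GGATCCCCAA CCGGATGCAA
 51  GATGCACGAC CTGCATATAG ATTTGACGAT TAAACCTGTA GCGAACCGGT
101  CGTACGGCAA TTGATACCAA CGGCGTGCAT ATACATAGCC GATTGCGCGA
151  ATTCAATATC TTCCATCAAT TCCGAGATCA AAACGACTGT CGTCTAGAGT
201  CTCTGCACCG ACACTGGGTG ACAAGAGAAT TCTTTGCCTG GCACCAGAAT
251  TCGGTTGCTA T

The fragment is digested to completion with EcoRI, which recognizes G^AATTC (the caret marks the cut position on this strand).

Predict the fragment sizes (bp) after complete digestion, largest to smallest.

149, 78, 20, 14 bp

EcoRI sites (GAATTC) start at positions 149, 227, 247.
EcoRI cuts after the first base of each site, so after positions 149, 227, 247.
Linear molecule, 3 cuts → 4 fragments:
  1–149 → 149 bp
  150–227 → 78 bp
  228–247 → 20 bp
  248–261 → 14 bp
Sorted largest to smallest: 149, 78, 20, 14 bp.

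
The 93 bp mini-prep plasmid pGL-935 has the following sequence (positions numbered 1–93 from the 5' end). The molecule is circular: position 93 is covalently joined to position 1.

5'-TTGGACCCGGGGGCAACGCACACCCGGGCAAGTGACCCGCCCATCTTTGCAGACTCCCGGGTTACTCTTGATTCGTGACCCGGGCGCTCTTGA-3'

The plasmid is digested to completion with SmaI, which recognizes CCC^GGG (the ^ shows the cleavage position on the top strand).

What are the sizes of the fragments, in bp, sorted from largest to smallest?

33, 23, 20, 17 bp

SmaI sites (CCCGGG) start at positions 6, 23, 56, 79.
SmaI cuts after base 3 of each site, so after positions 8, 25, 58, 81.
Circular molecule, 4 cuts → 4 fragments:
  9–25 → 17 bp
  26–58 → 33 bp
  59–81 → 23 bp
  82–93 then 1–8 → 12 + 8 = 20 bp
Sorted largest to smallest: 33, 23, 20, 17 bp.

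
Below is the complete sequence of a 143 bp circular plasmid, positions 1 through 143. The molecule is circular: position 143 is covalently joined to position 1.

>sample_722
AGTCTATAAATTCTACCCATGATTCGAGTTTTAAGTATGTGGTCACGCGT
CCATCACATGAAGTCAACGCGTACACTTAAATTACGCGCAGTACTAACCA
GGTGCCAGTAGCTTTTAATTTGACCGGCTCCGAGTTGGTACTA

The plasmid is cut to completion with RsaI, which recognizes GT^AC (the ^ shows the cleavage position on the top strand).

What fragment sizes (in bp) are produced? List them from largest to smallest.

76, 47, 20 bp

RsaI sites (GTAC) start at positions 71, 91, 138.
RsaI cuts after base 2 of each site, so after positions 72, 92, 139.
Circular molecule, 3 cuts → 3 fragments:
  73–92 → 20 bp
  93–139 → 47 bp
  140–143 then 1–72 → 4 + 72 = 76 bp
Sorted largest to smallest: 76, 47, 20 bp.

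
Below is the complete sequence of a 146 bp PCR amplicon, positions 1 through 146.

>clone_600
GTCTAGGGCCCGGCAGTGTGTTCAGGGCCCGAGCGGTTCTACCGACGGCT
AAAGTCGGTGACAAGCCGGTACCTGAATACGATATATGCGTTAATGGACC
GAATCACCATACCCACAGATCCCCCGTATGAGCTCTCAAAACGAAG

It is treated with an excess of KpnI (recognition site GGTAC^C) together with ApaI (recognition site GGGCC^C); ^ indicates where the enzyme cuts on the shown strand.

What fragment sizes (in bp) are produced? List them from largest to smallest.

74, 43, 19, 10 bp

The KpnI site (GGTACC) starts at position 68.
KpnI cuts after base 5 of each site (before the last base), so after position 72.
ApaI sites (GGGCCC) start at positions 6, 25.
ApaI cuts after base 5 of each site (before the last base), so after positions 10, 29.
Combined cut positions: 10, 29, 72.
Linear molecule, 3 cuts → 4 fragments:
  1–10 → 10 bp
  11–29 → 19 bp
  30–72 → 43 bp
  73–146 → 74 bp
Sorted largest to smallest: 74, 43, 19, 10 bp.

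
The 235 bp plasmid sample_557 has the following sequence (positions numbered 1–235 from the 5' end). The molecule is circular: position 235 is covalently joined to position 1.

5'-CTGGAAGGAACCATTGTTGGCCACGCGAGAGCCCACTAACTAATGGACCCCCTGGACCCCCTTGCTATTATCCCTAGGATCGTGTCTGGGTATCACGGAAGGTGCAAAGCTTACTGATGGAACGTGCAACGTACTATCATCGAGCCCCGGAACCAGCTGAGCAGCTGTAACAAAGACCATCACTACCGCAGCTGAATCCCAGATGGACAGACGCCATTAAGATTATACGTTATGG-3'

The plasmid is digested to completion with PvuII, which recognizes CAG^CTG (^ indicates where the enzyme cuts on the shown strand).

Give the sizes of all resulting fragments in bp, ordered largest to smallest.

200, 27, 8 bp

PvuII sites (CAGCTG) start at positions 154, 162, 189.
PvuII cuts after base 3 of each site, so after positions 156, 164, 191.
Circular molecule, 3 cuts → 3 fragments:
  157–164 → 8 bp
  165–191 → 27 bp
  192–235 then 1–156 → 44 + 156 = 200 bp
Sorted largest to smallest: 200, 27, 8 bp.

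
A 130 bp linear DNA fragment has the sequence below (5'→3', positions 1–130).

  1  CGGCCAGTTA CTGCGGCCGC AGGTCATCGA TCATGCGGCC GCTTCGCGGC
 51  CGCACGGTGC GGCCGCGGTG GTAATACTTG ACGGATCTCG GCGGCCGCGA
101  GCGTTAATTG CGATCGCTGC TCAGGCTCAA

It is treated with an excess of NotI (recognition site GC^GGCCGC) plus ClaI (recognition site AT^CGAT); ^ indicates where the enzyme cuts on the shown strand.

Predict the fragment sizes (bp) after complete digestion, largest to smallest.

NotI sites (GCGGCCGC) start at positions 13, 35, 46, 59, 91.
NotI cuts after base 2 of each site, so after positions 14, 36, 47, 60, 92.
The ClaI site (ATCGAT) starts at position 26.
ClaI cuts after base 2 of each site, so after position 27.
Combined cut positions: 14, 27, 36, 47, 60, 92.
Linear molecule, 6 cuts → 7 fragments:
  1–14 → 14 bp
  15–27 → 13 bp
  28–36 → 9 bp
  37–47 → 11 bp
  48–60 → 13 bp
  61–92 → 32 bp
  93–130 → 38 bp
Sorted largest to smallest: 38, 32, 14, 13, 13, 11, 9 bp.

38, 32, 14, 13, 13, 11, 9 bp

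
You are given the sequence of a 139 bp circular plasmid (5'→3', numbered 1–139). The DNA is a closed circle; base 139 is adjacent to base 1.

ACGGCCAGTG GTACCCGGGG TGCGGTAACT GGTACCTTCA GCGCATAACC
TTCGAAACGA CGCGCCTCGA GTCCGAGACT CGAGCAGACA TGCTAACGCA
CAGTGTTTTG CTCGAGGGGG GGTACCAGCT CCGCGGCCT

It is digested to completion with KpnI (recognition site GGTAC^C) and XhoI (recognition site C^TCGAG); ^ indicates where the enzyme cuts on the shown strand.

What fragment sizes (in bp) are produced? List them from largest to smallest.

32, 31, 28, 21, 14, 13 bp

KpnI sites (GGTACC) start at positions 10, 31, 121.
KpnI cuts after base 5 of each site (before the last base), so after positions 14, 35, 125.
XhoI sites (CTCGAG) start at positions 66, 79, 111.
XhoI cuts after the first base of each site, so after positions 66, 79, 111.
Combined cut positions: 14, 35, 66, 79, 111, 125.
Circular molecule, 6 cuts → 6 fragments:
  15–35 → 21 bp
  36–66 → 31 bp
  67–79 → 13 bp
  80–111 → 32 bp
  112–125 → 14 bp
  126–139 then 1–14 → 14 + 14 = 28 bp
Sorted largest to smallest: 32, 31, 28, 21, 14, 13 bp.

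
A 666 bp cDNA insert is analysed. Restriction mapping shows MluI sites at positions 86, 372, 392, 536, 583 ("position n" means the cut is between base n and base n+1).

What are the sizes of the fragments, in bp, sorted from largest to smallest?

286, 144, 86, 83, 47, 20 bp

Linear molecule, 5 cuts → 6 fragments:
  86 − 0 = 86 bp
  372 − 86 = 286 bp
  392 − 372 = 20 bp
  536 − 392 = 144 bp
  583 − 536 = 47 bp
  666 − 583 = 83 bp
Sorted largest to smallest: 286, 144, 86, 83, 47, 20 bp.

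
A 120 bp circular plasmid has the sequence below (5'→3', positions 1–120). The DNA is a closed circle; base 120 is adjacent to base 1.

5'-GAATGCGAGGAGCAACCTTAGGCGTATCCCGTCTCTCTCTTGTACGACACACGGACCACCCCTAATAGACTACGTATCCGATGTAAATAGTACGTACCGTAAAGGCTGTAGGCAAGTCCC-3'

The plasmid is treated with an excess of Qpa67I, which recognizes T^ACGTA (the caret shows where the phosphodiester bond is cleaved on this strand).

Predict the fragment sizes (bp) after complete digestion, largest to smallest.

100, 20 bp

Qpa67I sites (TACGTA) start at positions 71, 91.
Qpa67I cuts after the first base of each site, so after positions 71, 91.
Circular molecule, 2 cuts → 2 fragments:
  72–91 → 20 bp
  92–120 then 1–71 → 29 + 71 = 100 bp
Sorted largest to smallest: 100, 20 bp.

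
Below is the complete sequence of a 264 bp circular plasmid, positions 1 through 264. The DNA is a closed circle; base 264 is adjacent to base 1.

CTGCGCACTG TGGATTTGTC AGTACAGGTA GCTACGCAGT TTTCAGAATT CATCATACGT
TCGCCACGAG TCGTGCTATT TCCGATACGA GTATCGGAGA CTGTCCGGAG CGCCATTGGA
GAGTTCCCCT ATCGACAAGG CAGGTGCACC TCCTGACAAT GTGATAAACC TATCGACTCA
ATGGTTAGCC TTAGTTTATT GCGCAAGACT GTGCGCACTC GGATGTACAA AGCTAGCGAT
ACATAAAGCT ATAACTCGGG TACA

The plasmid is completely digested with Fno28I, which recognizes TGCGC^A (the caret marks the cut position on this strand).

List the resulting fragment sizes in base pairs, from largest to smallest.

Fno28I sites (TGCGCA) start at positions 2, 200, 212.
Fno28I cuts after base 5 of each site (before the last base), so after positions 6, 204, 216.
Circular molecule, 3 cuts → 3 fragments:
  7–204 → 198 bp
  205–216 → 12 bp
  217–264 then 1–6 → 48 + 6 = 54 bp
Sorted largest to smallest: 198, 54, 12 bp.

198, 54, 12 bp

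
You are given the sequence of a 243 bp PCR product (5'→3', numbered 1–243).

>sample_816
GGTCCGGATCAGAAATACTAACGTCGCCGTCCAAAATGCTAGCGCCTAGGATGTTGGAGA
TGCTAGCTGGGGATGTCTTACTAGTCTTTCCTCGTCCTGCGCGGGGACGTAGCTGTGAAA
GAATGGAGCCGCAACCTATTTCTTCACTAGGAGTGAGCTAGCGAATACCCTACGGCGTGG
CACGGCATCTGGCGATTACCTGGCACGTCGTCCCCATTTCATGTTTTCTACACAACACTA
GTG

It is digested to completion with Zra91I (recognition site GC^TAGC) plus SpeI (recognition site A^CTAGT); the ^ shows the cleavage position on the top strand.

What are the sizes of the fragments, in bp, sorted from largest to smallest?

79, 78, 39, 24, 17, 6 bp

Zra91I sites (GCTAGC) start at positions 38, 62, 157.
Zra91I cuts after base 2 of each site, so after positions 39, 63, 158.
SpeI sites (ACTAGT) start at positions 80, 237.
SpeI cuts after the first base of each site, so after positions 80, 237.
Combined cut positions: 39, 63, 80, 158, 237.
Linear molecule, 5 cuts → 6 fragments:
  1–39 → 39 bp
  40–63 → 24 bp
  64–80 → 17 bp
  81–158 → 78 bp
  159–237 → 79 bp
  238–243 → 6 bp
Sorted largest to smallest: 79, 78, 39, 24, 17, 6 bp.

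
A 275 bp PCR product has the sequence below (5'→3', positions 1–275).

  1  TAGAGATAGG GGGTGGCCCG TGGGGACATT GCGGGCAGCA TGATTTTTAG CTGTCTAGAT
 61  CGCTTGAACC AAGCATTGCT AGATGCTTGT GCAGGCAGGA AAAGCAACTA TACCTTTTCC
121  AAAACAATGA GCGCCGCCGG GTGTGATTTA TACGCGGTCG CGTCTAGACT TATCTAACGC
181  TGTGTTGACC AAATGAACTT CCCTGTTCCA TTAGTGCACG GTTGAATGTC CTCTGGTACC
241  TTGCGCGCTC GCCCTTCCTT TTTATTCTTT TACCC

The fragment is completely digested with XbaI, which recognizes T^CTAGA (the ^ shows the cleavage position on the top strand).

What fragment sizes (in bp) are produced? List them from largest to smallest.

XbaI sites (TCTAGA) start at positions 54, 163.
XbaI cuts after the first base of each site, so after positions 54, 163.
Linear molecule, 2 cuts → 3 fragments:
  1–54 → 54 bp
  55–163 → 109 bp
  164–275 → 112 bp
Sorted largest to smallest: 112, 109, 54 bp.

112, 109, 54 bp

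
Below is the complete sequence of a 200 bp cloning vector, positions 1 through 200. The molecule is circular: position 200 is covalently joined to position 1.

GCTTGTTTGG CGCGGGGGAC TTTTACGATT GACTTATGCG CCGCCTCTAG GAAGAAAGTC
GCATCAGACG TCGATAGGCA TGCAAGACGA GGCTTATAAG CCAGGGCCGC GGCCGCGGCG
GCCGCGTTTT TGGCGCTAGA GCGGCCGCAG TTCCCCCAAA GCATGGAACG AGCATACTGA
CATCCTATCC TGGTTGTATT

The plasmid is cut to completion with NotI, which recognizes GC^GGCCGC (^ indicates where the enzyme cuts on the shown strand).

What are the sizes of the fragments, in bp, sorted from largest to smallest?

NotI sites (GCGGCCGC) start at positions 109, 118, 141.
NotI cuts after base 2 of each site, so after positions 110, 119, 142.
Circular molecule, 3 cuts → 3 fragments:
  111–119 → 9 bp
  120–142 → 23 bp
  143–200 then 1–110 → 58 + 110 = 168 bp
Sorted largest to smallest: 168, 23, 9 bp.

168, 23, 9 bp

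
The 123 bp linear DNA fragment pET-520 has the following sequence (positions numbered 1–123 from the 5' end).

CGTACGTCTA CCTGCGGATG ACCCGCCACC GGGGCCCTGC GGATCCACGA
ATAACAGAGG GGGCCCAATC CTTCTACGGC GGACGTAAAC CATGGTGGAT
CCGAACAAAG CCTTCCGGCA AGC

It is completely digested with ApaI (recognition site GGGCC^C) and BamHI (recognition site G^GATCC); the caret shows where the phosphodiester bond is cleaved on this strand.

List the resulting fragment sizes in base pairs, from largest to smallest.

ApaI sites (GGGCCC) start at positions 32, 61.
ApaI cuts after base 5 of each site (before the last base), so after positions 36, 65.
BamHI sites (GGATCC) start at positions 41, 97.
BamHI cuts after the first base of each site, so after positions 41, 97.
Combined cut positions: 36, 41, 65, 97.
Linear molecule, 4 cuts → 5 fragments:
  1–36 → 36 bp
  37–41 → 5 bp
  42–65 → 24 bp
  66–97 → 32 bp
  98–123 → 26 bp
Sorted largest to smallest: 36, 32, 26, 24, 5 bp.

36, 32, 26, 24, 5 bp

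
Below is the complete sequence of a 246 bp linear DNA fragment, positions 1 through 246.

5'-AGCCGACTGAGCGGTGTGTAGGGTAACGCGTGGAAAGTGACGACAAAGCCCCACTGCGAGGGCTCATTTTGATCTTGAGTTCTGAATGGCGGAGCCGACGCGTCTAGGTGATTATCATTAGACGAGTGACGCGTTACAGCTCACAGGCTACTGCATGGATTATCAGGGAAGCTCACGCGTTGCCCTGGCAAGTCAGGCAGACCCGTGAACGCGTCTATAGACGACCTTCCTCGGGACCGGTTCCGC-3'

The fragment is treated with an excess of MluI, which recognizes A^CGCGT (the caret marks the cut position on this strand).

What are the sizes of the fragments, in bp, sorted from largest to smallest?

MluI sites (ACGCGT) start at positions 26, 98, 129, 175, 209.
MluI cuts after the first base of each site, so after positions 26, 98, 129, 175, 209.
Linear molecule, 5 cuts → 6 fragments:
  1–26 → 26 bp
  27–98 → 72 bp
  99–129 → 31 bp
  130–175 → 46 bp
  176–209 → 34 bp
  210–246 → 37 bp
Sorted largest to smallest: 72, 46, 37, 34, 31, 26 bp.

72, 46, 37, 34, 31, 26 bp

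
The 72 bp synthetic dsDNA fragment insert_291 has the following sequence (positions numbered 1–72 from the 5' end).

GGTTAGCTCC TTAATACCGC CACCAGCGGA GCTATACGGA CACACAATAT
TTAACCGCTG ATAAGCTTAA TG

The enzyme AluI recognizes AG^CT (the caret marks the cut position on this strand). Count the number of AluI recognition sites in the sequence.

3

AGCT occurs starting at positions 5, 30, 64.
AluI cuts at 3 sites.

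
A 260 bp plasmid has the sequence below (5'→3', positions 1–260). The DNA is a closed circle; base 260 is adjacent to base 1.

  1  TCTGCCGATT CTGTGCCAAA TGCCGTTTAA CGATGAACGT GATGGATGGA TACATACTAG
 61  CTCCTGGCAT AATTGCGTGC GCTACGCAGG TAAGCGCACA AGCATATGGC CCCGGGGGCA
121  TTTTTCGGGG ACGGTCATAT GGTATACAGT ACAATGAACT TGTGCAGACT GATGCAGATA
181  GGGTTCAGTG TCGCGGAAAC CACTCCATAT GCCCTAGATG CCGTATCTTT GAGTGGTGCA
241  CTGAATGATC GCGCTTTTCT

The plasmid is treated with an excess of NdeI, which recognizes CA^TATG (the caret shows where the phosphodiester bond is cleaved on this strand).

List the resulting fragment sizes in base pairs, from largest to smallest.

157, 70, 33 bp

NdeI sites (CATATG) start at positions 103, 136, 206.
NdeI cuts after base 2 of each site, so after positions 104, 137, 207.
Circular molecule, 3 cuts → 3 fragments:
  105–137 → 33 bp
  138–207 → 70 bp
  208–260 then 1–104 → 53 + 104 = 157 bp
Sorted largest to smallest: 157, 70, 33 bp.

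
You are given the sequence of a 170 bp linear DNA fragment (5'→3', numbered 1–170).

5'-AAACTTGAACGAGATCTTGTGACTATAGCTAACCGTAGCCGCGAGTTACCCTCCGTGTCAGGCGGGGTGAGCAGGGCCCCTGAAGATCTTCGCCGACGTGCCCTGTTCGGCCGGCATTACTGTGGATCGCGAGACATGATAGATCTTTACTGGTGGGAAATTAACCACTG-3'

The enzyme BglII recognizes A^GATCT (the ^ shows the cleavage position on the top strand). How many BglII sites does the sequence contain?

AGATCT occurs starting at positions 12, 84, 141.
BglII cuts at 3 sites.

3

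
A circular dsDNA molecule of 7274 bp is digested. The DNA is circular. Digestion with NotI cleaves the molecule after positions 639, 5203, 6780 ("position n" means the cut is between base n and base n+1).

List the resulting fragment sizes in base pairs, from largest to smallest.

4564, 1577, 1133 bp

Circular molecule, 3 cuts → 3 fragments:
  5203 − 639 = 4564 bp
  6780 − 5203 = 1577 bp
  wrap: 7274 − 6780 + 639 = 1133 bp
Sorted largest to smallest: 4564, 1577, 1133 bp.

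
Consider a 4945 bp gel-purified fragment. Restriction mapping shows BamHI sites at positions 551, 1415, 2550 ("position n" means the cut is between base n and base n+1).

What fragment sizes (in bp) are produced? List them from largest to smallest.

2395, 1135, 864, 551 bp

Linear molecule, 3 cuts → 4 fragments:
  551 − 0 = 551 bp
  1415 − 551 = 864 bp
  2550 − 1415 = 1135 bp
  4945 − 2550 = 2395 bp
Sorted largest to smallest: 2395, 1135, 864, 551 bp.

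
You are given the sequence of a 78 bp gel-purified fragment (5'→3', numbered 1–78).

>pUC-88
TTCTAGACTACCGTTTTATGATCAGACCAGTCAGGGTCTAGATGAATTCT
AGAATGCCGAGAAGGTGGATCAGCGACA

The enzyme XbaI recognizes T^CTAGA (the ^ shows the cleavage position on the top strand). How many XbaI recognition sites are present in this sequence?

TCTAGA occurs starting at positions 2, 37, 48.
XbaI cuts at 3 sites.

3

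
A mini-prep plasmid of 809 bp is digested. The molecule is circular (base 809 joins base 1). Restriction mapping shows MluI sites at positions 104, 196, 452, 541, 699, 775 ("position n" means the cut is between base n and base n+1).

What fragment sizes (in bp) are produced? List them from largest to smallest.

256, 158, 138, 92, 89, 76 bp

Circular molecule, 6 cuts → 6 fragments:
  196 − 104 = 92 bp
  452 − 196 = 256 bp
  541 − 452 = 89 bp
  699 − 541 = 158 bp
  775 − 699 = 76 bp
  wrap: 809 − 775 + 104 = 138 bp
Sorted largest to smallest: 256, 158, 138, 92, 89, 76 bp.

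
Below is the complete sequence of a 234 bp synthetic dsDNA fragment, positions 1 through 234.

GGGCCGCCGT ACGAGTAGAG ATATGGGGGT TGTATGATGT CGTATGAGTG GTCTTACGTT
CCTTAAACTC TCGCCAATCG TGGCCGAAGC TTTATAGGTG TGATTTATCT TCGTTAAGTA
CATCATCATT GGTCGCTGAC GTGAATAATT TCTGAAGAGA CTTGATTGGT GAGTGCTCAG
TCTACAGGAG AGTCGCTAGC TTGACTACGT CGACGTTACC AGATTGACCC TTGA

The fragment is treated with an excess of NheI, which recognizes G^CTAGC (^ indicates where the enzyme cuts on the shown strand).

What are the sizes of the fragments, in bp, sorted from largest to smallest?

The NheI site (GCTAGC) starts at position 195.
NheI cuts after the first base of each site, so after position 195.
Linear molecule, 1 cut → 2 fragments:
  1–195 → 195 bp
  196–234 → 39 bp
Sorted largest to smallest: 195, 39 bp.

195, 39 bp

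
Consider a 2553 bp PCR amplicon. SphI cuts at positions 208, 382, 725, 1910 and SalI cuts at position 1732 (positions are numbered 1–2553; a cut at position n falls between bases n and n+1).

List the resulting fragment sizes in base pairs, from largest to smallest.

Combined cut positions (sorted): 208, 382, 725, 1732, 1910.
Linear molecule, 5 cuts → 6 fragments:
  208 − 0 = 208 bp
  382 − 208 = 174 bp
  725 − 382 = 343 bp
  1732 − 725 = 1007 bp
  1910 − 1732 = 178 bp
  2553 − 1910 = 643 bp
Sorted largest to smallest: 1007, 643, 343, 208, 178, 174 bp.

1007, 643, 343, 208, 178, 174 bp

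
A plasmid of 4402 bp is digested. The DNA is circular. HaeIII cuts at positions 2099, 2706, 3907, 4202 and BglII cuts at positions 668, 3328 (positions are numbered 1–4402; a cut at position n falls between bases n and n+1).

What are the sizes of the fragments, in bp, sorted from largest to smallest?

Combined cut positions (sorted): 668, 2099, 2706, 3328, 3907, 4202.
Circular molecule, 6 cuts → 6 fragments:
  2099 − 668 = 1431 bp
  2706 − 2099 = 607 bp
  3328 − 2706 = 622 bp
  3907 − 3328 = 579 bp
  4202 − 3907 = 295 bp
  wrap: 4402 − 4202 + 668 = 868 bp
Sorted largest to smallest: 1431, 868, 622, 607, 579, 295 bp.

1431, 868, 622, 607, 579, 295 bp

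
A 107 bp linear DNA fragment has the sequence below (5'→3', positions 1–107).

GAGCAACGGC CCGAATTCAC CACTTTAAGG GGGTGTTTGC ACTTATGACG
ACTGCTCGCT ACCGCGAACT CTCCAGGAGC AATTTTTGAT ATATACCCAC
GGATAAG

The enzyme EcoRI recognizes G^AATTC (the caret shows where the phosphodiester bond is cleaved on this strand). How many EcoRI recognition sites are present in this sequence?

GAATTC occurs starting at position 13.
EcoRI cuts at 1 site.

1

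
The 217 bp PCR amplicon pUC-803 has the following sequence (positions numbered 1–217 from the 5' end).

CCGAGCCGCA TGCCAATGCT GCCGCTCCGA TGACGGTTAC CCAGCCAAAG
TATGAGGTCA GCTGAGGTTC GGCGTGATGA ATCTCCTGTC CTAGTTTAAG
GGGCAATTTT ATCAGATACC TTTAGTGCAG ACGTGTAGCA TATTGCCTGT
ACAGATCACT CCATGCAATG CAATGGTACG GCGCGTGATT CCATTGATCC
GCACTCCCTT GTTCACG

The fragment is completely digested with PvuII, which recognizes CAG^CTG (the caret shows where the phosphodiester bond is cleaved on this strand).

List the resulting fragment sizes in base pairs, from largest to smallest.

The PvuII site (CAGCTG) starts at position 59.
PvuII cuts after base 3 of each site, so after position 61.
Linear molecule, 1 cut → 2 fragments:
  1–61 → 61 bp
  62–217 → 156 bp
Sorted largest to smallest: 156, 61 bp.

156, 61 bp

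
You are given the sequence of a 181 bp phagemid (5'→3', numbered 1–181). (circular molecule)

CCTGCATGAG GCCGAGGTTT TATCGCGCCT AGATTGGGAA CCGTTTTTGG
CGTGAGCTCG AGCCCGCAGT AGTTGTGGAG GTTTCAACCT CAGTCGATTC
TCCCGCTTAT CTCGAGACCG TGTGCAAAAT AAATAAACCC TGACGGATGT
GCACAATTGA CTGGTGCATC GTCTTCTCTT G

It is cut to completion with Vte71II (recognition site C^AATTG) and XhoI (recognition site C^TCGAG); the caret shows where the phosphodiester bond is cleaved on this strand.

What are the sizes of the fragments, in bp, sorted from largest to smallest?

The Vte71II site (CAATTG) starts at position 154.
Vte71II cuts after the first base of each site, so after position 154.
XhoI sites (CTCGAG) start at positions 57, 111.
XhoI cuts after the first base of each site, so after positions 57, 111.
Combined cut positions: 57, 111, 154.
Circular molecule, 3 cuts → 3 fragments:
  58–111 → 54 bp
  112–154 → 43 bp
  155–181 then 1–57 → 27 + 57 = 84 bp
Sorted largest to smallest: 84, 54, 43 bp.

84, 54, 43 bp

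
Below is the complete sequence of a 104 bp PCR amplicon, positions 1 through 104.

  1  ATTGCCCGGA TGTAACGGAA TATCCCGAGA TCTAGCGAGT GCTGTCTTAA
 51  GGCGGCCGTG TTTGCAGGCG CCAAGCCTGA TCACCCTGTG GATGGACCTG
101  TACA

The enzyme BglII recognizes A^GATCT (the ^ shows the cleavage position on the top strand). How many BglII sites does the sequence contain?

1

AGATCT occurs starting at position 28.
BglII cuts at 1 site.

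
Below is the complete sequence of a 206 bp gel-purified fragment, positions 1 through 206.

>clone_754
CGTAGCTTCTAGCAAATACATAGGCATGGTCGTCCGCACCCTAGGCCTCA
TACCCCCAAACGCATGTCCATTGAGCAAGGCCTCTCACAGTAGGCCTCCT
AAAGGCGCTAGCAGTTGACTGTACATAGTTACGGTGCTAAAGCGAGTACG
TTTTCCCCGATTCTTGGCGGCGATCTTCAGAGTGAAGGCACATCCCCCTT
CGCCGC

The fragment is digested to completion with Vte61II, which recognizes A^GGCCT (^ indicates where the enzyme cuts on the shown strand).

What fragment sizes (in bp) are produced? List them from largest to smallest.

114, 43, 35, 14 bp

Vte61II sites (AGGCCT) start at positions 43, 78, 92.
Vte61II cuts after the first base of each site, so after positions 43, 78, 92.
Linear molecule, 3 cuts → 4 fragments:
  1–43 → 43 bp
  44–78 → 35 bp
  79–92 → 14 bp
  93–206 → 114 bp
Sorted largest to smallest: 114, 43, 35, 14 bp.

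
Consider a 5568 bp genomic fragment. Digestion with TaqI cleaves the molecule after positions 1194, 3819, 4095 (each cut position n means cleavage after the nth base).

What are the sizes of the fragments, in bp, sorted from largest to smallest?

2625, 1473, 1194, 276 bp

Linear molecule, 3 cuts → 4 fragments:
  1194 − 0 = 1194 bp
  3819 − 1194 = 2625 bp
  4095 − 3819 = 276 bp
  5568 − 4095 = 1473 bp
Sorted largest to smallest: 2625, 1473, 1194, 276 bp.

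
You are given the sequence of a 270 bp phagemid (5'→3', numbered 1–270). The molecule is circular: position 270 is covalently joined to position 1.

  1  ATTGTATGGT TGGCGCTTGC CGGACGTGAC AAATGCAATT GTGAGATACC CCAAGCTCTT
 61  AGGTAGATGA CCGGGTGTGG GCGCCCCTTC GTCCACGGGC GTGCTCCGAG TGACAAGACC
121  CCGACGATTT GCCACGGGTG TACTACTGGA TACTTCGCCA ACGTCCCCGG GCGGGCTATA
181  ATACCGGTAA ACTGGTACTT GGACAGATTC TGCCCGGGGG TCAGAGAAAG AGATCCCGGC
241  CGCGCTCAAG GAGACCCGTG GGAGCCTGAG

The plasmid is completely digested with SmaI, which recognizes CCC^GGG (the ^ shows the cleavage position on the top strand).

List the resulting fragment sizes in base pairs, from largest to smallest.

223, 47 bp

SmaI sites (CCCGGG) start at positions 166, 213.
SmaI cuts after base 3 of each site, so after positions 168, 215.
Circular molecule, 2 cuts → 2 fragments:
  169–215 → 47 bp
  216–270 then 1–168 → 55 + 168 = 223 bp
Sorted largest to smallest: 223, 47 bp.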